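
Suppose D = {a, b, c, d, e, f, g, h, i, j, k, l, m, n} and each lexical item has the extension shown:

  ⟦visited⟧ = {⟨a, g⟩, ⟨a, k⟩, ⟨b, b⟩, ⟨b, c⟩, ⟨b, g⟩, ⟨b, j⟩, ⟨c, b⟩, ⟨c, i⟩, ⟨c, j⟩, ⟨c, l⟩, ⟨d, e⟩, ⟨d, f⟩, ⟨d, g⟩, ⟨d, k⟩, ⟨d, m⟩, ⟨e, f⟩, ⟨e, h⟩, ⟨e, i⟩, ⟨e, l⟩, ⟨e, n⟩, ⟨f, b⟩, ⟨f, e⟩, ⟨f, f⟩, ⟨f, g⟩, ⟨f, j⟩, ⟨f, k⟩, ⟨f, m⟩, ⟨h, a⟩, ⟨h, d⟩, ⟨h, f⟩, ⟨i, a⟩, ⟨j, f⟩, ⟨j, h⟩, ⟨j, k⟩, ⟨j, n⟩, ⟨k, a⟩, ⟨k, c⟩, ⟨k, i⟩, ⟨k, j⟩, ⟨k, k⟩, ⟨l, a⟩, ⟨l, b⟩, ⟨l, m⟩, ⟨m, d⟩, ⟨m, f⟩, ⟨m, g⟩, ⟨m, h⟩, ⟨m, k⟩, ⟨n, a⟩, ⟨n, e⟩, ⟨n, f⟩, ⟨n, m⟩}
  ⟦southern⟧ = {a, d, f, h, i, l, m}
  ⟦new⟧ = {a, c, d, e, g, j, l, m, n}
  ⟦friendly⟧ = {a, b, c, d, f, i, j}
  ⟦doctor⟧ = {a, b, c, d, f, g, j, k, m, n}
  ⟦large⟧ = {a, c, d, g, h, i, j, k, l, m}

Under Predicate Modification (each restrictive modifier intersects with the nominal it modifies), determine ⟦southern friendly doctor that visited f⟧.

{d, f}

⟦that visited f⟧ = {x : ⟨x, f⟩ ∈ ⟦visited⟧} = {d, e, f, h, j, m, n}
⟦doctor⟧ = {a, b, c, d, f, g, j, k, m, n}
… ∩ ⟦that visited f⟧ = {a, b, c, d, f, g, j, k, m, n} ∩ {d, e, f, h, j, m, n} = {d, f, j, m, n}
… ∩ ⟦southern⟧ = {d, f, j, m, n} ∩ {a, d, f, h, i, l, m} = {d, f, m}
… ∩ ⟦friendly⟧ = {d, f, m} ∩ {a, b, c, d, f, i, j} = {d, f}
So ⟦southern friendly doctor that visited f⟧ = {d, f}.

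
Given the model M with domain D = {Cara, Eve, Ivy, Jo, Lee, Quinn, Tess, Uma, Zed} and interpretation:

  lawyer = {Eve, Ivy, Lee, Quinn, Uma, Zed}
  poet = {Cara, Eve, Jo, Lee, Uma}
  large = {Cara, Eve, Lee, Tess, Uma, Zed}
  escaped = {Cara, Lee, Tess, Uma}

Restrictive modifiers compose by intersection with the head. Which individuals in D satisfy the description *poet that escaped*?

{Cara, Lee, Uma}

⟦that escaped⟧ = ⟦escaped⟧ = {Cara, Lee, Tess, Uma}
⟦poet⟧ = {Cara, Eve, Jo, Lee, Uma}
… ∩ ⟦that escaped⟧ = {Cara, Eve, Jo, Lee, Uma} ∩ {Cara, Lee, Tess, Uma} = {Cara, Lee, Uma}
So ⟦poet that escaped⟧ = {Cara, Lee, Uma}.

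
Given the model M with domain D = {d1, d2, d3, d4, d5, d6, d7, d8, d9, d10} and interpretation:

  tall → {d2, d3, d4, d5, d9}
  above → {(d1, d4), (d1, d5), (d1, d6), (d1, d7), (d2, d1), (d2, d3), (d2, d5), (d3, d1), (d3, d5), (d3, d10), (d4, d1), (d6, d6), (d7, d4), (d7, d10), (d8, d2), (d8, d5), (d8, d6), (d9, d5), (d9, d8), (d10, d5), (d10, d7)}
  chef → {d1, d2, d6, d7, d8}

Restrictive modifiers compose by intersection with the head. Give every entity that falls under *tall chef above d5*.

{d2}

⟦above d5⟧ = {x : ⟨x, d5⟩ ∈ ⟦above⟧} = {d1, d2, d3, d8, d9, d10}
⟦chef⟧ = {d1, d2, d6, d7, d8}
… ∩ ⟦above d5⟧ = {d1, d2, d6, d7, d8} ∩ {d1, d2, d3, d8, d9, d10} = {d1, d2, d8}
… ∩ ⟦tall⟧ = {d1, d2, d8} ∩ {d2, d3, d4, d5, d9} = {d2}
So ⟦tall chef above d5⟧ = {d2}.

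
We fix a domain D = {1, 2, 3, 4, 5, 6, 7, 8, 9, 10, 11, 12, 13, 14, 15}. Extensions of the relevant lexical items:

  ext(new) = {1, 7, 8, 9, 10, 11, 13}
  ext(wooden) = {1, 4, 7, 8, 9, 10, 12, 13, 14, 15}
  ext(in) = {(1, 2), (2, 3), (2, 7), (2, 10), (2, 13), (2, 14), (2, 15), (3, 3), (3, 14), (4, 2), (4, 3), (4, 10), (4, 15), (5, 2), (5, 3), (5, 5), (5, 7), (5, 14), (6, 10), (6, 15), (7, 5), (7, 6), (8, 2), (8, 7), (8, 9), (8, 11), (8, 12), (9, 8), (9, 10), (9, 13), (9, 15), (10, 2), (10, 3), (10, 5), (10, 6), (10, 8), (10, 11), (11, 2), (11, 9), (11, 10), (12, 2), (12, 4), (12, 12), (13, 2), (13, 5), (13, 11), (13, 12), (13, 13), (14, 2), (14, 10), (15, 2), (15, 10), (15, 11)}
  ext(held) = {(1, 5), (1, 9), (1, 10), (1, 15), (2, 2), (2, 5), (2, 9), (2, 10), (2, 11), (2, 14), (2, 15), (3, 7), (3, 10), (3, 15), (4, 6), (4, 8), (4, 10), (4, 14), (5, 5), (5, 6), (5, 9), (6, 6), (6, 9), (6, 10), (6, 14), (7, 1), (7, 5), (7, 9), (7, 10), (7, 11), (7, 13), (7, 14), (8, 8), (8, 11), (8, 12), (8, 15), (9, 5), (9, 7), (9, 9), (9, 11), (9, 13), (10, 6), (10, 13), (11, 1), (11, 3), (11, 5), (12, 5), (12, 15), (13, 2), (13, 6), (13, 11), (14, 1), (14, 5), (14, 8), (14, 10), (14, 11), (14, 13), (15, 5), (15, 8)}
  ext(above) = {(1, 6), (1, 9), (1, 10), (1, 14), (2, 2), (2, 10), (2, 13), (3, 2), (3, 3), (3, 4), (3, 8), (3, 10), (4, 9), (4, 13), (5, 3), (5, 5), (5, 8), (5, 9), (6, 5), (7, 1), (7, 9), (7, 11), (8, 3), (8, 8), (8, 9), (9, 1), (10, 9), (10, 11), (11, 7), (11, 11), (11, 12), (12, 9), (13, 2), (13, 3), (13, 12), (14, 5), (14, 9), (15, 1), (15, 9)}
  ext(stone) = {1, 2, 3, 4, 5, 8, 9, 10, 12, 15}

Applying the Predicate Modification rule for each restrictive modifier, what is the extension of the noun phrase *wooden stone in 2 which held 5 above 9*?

{1, 12, 15}

⟦in 2⟧ = {x : ⟨x, 2⟩ ∈ ⟦in⟧} = {1, 4, 5, 8, 10, 11, 12, 13, 14, 15}
⟦which held 5⟧ = {x : ⟨x, 5⟩ ∈ ⟦held⟧} = {1, 2, 5, 7, 9, 11, 12, 14, 15}
⟦above 9⟧ = {x : ⟨x, 9⟩ ∈ ⟦above⟧} = {1, 4, 5, 7, 8, 10, 12, 14, 15}
⟦stone⟧ = {1, 2, 3, 4, 5, 8, 9, 10, 12, 15}
… ∩ ⟦in 2⟧ = {1, 2, 3, 4, 5, 8, 9, 10, 12, 15} ∩ {1, 4, 5, 8, 10, 11, 12, 13, 14, 15} = {1, 4, 5, 8, 10, 12, 15}
… ∩ ⟦which held 5⟧ = {1, 4, 5, 8, 10, 12, 15} ∩ {1, 2, 5, 7, 9, 11, 12, 14, 15} = {1, 5, 12, 15}
… ∩ ⟦above 9⟧ = {1, 5, 12, 15} ∩ {1, 4, 5, 7, 8, 10, 12, 14, 15} = {1, 5, 12, 15}
… ∩ ⟦wooden⟧ = {1, 5, 12, 15} ∩ {1, 4, 7, 8, 9, 10, 12, 13, 14, 15} = {1, 12, 15}
So ⟦wooden stone in 2 which held 5 above 9⟧ = {1, 12, 15}.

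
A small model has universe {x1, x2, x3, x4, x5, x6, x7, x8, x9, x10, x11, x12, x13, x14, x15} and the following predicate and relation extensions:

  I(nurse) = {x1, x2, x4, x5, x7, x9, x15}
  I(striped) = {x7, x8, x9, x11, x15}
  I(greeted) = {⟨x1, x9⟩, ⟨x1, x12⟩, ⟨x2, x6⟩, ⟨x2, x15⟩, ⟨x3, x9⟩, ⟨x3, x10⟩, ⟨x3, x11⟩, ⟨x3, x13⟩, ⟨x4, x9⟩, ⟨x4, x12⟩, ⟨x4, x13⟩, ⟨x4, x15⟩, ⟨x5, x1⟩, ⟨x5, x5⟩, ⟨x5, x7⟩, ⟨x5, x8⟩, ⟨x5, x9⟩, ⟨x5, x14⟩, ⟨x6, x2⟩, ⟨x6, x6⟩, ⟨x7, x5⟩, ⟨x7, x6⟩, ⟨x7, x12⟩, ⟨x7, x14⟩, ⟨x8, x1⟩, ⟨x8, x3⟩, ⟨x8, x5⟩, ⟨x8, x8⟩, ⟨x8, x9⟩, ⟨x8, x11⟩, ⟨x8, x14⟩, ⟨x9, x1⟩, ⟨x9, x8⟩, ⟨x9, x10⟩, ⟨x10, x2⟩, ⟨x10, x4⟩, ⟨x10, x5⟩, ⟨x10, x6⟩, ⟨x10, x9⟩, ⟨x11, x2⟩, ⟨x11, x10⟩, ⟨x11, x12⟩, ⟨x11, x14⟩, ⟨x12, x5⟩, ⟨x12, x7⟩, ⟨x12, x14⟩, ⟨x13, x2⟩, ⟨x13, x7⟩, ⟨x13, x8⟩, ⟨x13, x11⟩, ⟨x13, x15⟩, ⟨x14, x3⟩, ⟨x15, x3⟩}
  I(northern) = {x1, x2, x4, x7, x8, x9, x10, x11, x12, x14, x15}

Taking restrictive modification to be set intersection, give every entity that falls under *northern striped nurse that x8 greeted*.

⟦that x8 greeted⟧ = {x : ⟨x8, x⟩ ∈ ⟦greeted⟧} = {x1, x3, x5, x8, x9, x11, x14}
⟦nurse⟧ = {x1, x2, x4, x5, x7, x9, x15}
… ∩ ⟦that x8 greeted⟧ = {x1, x2, x4, x5, x7, x9, x15} ∩ {x1, x3, x5, x8, x9, x11, x14} = {x1, x5, x9}
… ∩ ⟦northern⟧ = {x1, x5, x9} ∩ {x1, x2, x4, x7, x8, x9, x10, x11, x12, x14, x15} = {x1, x9}
… ∩ ⟦striped⟧ = {x1, x9} ∩ {x7, x8, x9, x11, x15} = {x9}
So ⟦northern striped nurse that x8 greeted⟧ = {x9}.

{x9}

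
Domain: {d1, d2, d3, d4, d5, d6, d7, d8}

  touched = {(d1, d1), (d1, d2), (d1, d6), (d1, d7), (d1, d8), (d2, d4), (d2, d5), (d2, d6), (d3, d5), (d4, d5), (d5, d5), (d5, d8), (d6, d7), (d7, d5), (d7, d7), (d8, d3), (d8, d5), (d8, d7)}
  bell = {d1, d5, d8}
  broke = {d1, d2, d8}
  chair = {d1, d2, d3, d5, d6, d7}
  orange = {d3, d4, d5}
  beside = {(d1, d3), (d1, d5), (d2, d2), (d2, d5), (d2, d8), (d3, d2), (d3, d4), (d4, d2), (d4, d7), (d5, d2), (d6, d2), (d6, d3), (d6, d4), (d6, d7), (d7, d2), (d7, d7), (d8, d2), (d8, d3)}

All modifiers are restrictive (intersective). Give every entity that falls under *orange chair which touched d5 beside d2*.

⟦which touched d5⟧ = {x : ⟨x, d5⟩ ∈ ⟦touched⟧} = {d2, d3, d4, d5, d7, d8}
⟦beside d2⟧ = {x : ⟨x, d2⟩ ∈ ⟦beside⟧} = {d2, d3, d4, d5, d6, d7, d8}
⟦chair⟧ = {d1, d2, d3, d5, d6, d7}
… ∩ ⟦which touched d5⟧ = {d1, d2, d3, d5, d6, d7} ∩ {d2, d3, d4, d5, d7, d8} = {d2, d3, d5, d7}
… ∩ ⟦beside d2⟧ = {d2, d3, d5, d7} ∩ {d2, d3, d4, d5, d6, d7, d8} = {d2, d3, d5, d7}
… ∩ ⟦orange⟧ = {d2, d3, d5, d7} ∩ {d3, d4, d5} = {d3, d5}
So ⟦orange chair which touched d5 beside d2⟧ = {d3, d5}.

{d3, d5}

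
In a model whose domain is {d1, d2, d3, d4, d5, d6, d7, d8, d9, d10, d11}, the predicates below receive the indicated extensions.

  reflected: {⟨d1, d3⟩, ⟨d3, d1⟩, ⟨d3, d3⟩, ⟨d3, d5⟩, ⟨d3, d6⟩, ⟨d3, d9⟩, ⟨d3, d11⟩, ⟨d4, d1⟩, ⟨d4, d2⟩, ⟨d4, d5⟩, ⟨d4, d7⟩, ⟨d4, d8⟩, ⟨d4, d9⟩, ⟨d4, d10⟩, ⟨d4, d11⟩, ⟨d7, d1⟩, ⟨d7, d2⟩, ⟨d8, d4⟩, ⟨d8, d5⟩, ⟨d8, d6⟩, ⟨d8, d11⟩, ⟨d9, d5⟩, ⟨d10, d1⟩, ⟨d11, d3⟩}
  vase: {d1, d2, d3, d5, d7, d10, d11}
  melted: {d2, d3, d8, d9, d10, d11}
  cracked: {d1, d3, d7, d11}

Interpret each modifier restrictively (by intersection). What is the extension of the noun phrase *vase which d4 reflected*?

{d1, d2, d5, d7, d10, d11}

⟦which d4 reflected⟧ = {x : ⟨d4, x⟩ ∈ ⟦reflected⟧} = {d1, d2, d5, d7, d8, d9, d10, d11}
⟦vase⟧ = {d1, d2, d3, d5, d7, d10, d11}
… ∩ ⟦which d4 reflected⟧ = {d1, d2, d3, d5, d7, d10, d11} ∩ {d1, d2, d5, d7, d8, d9, d10, d11} = {d1, d2, d5, d7, d10, d11}
So ⟦vase which d4 reflected⟧ = {d1, d2, d5, d7, d10, d11}.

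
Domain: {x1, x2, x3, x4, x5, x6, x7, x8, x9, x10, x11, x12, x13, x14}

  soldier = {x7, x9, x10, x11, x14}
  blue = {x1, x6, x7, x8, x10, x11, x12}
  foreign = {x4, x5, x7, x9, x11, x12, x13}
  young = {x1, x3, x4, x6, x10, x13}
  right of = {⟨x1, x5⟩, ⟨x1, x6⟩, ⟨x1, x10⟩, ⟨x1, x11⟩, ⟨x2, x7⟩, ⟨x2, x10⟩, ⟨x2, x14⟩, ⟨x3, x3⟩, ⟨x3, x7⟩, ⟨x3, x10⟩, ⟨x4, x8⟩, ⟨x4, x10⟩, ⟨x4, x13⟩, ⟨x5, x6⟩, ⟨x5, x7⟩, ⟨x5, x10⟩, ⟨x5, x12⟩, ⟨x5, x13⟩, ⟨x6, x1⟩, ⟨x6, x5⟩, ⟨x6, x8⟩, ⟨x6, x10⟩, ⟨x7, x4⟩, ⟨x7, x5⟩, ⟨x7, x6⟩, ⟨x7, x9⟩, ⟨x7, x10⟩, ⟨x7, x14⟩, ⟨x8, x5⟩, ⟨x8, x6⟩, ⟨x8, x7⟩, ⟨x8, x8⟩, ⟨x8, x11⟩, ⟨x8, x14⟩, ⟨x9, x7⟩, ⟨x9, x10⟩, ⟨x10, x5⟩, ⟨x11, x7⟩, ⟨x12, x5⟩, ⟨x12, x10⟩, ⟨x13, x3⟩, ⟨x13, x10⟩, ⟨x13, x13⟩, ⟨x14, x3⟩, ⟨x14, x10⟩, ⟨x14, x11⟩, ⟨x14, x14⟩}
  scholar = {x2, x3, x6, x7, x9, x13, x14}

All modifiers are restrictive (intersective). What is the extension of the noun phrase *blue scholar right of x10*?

⟦right of x10⟧ = {x : ⟨x, x10⟩ ∈ ⟦right of⟧} = {x1, x2, x3, x4, x5, x6, x7, x9, x12, x13, x14}
⟦scholar⟧ = {x2, x3, x6, x7, x9, x13, x14}
… ∩ ⟦right of x10⟧ = {x2, x3, x6, x7, x9, x13, x14} ∩ {x1, x2, x3, x4, x5, x6, x7, x9, x12, x13, x14} = {x2, x3, x6, x7, x9, x13, x14}
… ∩ ⟦blue⟧ = {x2, x3, x6, x7, x9, x13, x14} ∩ {x1, x6, x7, x8, x10, x11, x12} = {x6, x7}
So ⟦blue scholar right of x10⟧ = {x6, x7}.

{x6, x7}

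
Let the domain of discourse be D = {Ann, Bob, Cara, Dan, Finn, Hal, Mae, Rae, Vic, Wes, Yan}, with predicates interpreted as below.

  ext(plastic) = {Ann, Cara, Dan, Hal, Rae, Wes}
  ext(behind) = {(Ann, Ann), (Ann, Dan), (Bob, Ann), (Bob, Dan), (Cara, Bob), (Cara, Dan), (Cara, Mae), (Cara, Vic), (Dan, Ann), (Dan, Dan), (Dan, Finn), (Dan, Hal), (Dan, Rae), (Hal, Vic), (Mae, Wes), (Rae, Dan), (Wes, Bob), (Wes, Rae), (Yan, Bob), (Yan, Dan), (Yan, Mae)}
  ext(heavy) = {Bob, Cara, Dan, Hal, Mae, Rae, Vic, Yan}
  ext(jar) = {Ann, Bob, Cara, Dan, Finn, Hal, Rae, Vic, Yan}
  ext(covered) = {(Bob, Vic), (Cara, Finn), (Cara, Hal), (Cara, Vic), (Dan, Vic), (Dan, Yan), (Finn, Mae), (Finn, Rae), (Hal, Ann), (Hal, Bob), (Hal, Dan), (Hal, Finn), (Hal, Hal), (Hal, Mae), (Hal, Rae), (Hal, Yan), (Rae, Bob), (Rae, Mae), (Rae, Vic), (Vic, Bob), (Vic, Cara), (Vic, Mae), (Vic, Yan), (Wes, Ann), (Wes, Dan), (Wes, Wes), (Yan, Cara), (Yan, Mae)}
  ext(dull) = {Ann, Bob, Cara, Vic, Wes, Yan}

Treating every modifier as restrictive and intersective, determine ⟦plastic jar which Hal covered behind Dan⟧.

{Ann, Dan, Rae}

⟦which Hal covered⟧ = {x : ⟨Hal, x⟩ ∈ ⟦covered⟧} = {Ann, Bob, Dan, Finn, Hal, Mae, Rae, Yan}
⟦behind Dan⟧ = {x : ⟨x, Dan⟩ ∈ ⟦behind⟧} = {Ann, Bob, Cara, Dan, Rae, Yan}
⟦jar⟧ = {Ann, Bob, Cara, Dan, Finn, Hal, Rae, Vic, Yan}
… ∩ ⟦which Hal covered⟧ = {Ann, Bob, Cara, Dan, Finn, Hal, Rae, Vic, Yan} ∩ {Ann, Bob, Dan, Finn, Hal, Mae, Rae, Yan} = {Ann, Bob, Dan, Finn, Hal, Rae, Yan}
… ∩ ⟦behind Dan⟧ = {Ann, Bob, Dan, Finn, Hal, Rae, Yan} ∩ {Ann, Bob, Cara, Dan, Rae, Yan} = {Ann, Bob, Dan, Rae, Yan}
… ∩ ⟦plastic⟧ = {Ann, Bob, Dan, Rae, Yan} ∩ {Ann, Cara, Dan, Hal, Rae, Wes} = {Ann, Dan, Rae}
So ⟦plastic jar which Hal covered behind Dan⟧ = {Ann, Dan, Rae}.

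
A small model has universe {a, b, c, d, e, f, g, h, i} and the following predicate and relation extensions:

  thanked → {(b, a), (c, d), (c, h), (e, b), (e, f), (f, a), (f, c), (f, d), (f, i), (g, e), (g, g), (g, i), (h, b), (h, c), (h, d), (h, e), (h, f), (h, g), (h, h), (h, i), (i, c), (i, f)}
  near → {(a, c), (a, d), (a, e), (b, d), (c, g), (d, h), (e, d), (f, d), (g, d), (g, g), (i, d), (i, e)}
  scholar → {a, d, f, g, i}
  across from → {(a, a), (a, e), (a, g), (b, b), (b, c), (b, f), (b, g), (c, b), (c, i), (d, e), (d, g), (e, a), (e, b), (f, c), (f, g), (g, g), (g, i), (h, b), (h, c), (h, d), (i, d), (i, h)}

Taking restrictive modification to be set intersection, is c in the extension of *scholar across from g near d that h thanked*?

⟦across from g⟧ = {x : ⟨x, g⟩ ∈ ⟦across from⟧} = {a, b, d, f, g}
⟦near d⟧ = {x : ⟨x, d⟩ ∈ ⟦near⟧} = {a, b, e, f, g, i}
⟦that h thanked⟧ = {x : ⟨h, x⟩ ∈ ⟦thanked⟧} = {b, c, d, e, f, g, h, i}
⟦scholar⟧ = {a, d, f, g, i}
… ∩ ⟦across from g⟧ = {a, d, f, g, i} ∩ {a, b, d, f, g} = {a, d, f, g}
… ∩ ⟦near d⟧ = {a, d, f, g} ∩ {a, b, e, f, g, i} = {a, f, g}
… ∩ ⟦that h thanked⟧ = {a, f, g} ∩ {b, c, d, e, f, g, h, i} = {f, g}
⟦scholar across from g near d that h thanked⟧ = {f, g}; c ∉ this set.

no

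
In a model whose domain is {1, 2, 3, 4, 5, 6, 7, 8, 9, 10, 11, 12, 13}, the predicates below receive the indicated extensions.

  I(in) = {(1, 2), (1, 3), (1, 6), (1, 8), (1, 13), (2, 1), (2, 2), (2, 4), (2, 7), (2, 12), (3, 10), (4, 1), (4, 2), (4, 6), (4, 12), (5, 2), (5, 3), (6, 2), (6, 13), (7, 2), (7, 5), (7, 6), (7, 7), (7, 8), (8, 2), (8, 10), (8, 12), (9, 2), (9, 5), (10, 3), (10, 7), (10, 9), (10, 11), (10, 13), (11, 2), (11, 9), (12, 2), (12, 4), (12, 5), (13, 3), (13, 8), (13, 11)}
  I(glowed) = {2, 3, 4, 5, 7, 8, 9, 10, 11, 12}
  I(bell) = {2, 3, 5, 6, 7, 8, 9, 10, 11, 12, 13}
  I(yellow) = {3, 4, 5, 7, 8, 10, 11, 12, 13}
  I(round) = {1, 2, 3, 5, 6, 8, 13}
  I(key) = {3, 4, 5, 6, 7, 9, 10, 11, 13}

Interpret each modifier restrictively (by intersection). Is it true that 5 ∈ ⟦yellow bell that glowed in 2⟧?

yes

⟦that glowed⟧ = ⟦glowed⟧ = {2, 3, 4, 5, 7, 8, 9, 10, 11, 12}
⟦in 2⟧ = {x : ⟨x, 2⟩ ∈ ⟦in⟧} = {1, 2, 4, 5, 6, 7, 8, 9, 11, 12}
⟦bell⟧ = {2, 3, 5, 6, 7, 8, 9, 10, 11, 12, 13}
… ∩ ⟦that glowed⟧ = {2, 3, 5, 6, 7, 8, 9, 10, 11, 12, 13} ∩ {2, 3, 4, 5, 7, 8, 9, 10, 11, 12} = {2, 3, 5, 7, 8, 9, 10, 11, 12}
… ∩ ⟦in 2⟧ = {2, 3, 5, 7, 8, 9, 10, 11, 12} ∩ {1, 2, 4, 5, 6, 7, 8, 9, 11, 12} = {2, 5, 7, 8, 9, 11, 12}
… ∩ ⟦yellow⟧ = {2, 5, 7, 8, 9, 11, 12} ∩ {3, 4, 5, 7, 8, 10, 11, 12, 13} = {5, 7, 8, 11, 12}
⟦yellow bell that glowed in 2⟧ = {5, 7, 8, 11, 12}; 5 ∈ this set.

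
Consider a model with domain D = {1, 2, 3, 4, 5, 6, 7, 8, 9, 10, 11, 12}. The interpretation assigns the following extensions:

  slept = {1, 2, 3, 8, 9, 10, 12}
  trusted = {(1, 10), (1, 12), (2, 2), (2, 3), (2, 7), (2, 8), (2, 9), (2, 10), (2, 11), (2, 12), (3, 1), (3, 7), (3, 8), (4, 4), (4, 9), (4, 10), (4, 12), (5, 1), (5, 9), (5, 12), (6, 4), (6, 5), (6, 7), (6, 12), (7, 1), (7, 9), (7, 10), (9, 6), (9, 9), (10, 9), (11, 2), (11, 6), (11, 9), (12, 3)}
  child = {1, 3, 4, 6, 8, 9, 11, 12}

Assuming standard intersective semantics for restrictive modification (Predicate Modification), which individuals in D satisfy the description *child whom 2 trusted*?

⟦whom 2 trusted⟧ = {x : ⟨2, x⟩ ∈ ⟦trusted⟧} = {2, 3, 7, 8, 9, 10, 11, 12}
⟦child⟧ = {1, 3, 4, 6, 8, 9, 11, 12}
… ∩ ⟦whom 2 trusted⟧ = {1, 3, 4, 6, 8, 9, 11, 12} ∩ {2, 3, 7, 8, 9, 10, 11, 12} = {3, 8, 9, 11, 12}
So ⟦child whom 2 trusted⟧ = {3, 8, 9, 11, 12}.

{3, 8, 9, 11, 12}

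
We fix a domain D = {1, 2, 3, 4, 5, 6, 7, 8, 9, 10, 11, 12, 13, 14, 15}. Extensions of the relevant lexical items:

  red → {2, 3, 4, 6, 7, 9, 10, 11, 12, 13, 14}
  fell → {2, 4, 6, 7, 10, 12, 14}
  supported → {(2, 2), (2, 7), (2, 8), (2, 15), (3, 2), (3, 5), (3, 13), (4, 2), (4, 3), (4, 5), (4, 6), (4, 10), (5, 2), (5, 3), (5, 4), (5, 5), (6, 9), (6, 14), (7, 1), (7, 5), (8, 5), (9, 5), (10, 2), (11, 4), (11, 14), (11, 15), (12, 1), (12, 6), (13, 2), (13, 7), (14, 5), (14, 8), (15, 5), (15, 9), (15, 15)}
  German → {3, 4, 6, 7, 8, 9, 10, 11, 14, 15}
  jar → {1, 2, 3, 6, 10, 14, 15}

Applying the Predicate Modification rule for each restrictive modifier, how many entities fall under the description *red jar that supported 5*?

2

⟦that supported 5⟧ = {x : ⟨x, 5⟩ ∈ ⟦supported⟧} = {3, 4, 5, 7, 8, 9, 14, 15}
⟦jar⟧ = {1, 2, 3, 6, 10, 14, 15}
… ∩ ⟦that supported 5⟧ = {1, 2, 3, 6, 10, 14, 15} ∩ {3, 4, 5, 7, 8, 9, 14, 15} = {3, 14, 15}
… ∩ ⟦red⟧ = {3, 14, 15} ∩ {2, 3, 4, 6, 7, 9, 10, 11, 12, 13, 14} = {3, 14}
⟦red jar that supported 5⟧ = {3, 14}, so the cardinality is 2.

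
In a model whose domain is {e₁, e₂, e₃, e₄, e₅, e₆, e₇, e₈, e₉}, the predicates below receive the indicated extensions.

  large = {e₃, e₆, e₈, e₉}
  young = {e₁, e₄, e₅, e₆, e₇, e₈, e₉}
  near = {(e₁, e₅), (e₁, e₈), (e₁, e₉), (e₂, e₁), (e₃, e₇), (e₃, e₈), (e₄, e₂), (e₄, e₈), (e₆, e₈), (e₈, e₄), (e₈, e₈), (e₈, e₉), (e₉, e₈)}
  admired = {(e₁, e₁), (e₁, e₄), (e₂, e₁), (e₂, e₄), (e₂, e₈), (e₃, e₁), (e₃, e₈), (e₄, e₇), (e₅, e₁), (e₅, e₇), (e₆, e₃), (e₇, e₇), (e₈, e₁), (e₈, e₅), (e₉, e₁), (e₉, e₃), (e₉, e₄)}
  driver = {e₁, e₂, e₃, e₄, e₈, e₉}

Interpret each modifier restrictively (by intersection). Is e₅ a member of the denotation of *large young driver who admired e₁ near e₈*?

⟦who admired e₁⟧ = {x : ⟨x, e₁⟩ ∈ ⟦admired⟧} = {e₁, e₂, e₃, e₅, e₈, e₉}
⟦near e₈⟧ = {x : ⟨x, e₈⟩ ∈ ⟦near⟧} = {e₁, e₃, e₄, e₆, e₈, e₉}
⟦driver⟧ = {e₁, e₂, e₃, e₄, e₈, e₉}
… ∩ ⟦who admired e₁⟧ = {e₁, e₂, e₃, e₄, e₈, e₉} ∩ {e₁, e₂, e₃, e₅, e₈, e₉} = {e₁, e₂, e₃, e₈, e₉}
… ∩ ⟦near e₈⟧ = {e₁, e₂, e₃, e₈, e₉} ∩ {e₁, e₃, e₄, e₆, e₈, e₉} = {e₁, e₃, e₈, e₉}
… ∩ ⟦large⟧ = {e₁, e₃, e₈, e₉} ∩ {e₃, e₆, e₈, e₉} = {e₃, e₈, e₉}
… ∩ ⟦young⟧ = {e₃, e₈, e₉} ∩ {e₁, e₄, e₅, e₆, e₇, e₈, e₉} = {e₈, e₉}
⟦large young driver who admired e₁ near e₈⟧ = {e₈, e₉}; e₅ ∉ this set.

no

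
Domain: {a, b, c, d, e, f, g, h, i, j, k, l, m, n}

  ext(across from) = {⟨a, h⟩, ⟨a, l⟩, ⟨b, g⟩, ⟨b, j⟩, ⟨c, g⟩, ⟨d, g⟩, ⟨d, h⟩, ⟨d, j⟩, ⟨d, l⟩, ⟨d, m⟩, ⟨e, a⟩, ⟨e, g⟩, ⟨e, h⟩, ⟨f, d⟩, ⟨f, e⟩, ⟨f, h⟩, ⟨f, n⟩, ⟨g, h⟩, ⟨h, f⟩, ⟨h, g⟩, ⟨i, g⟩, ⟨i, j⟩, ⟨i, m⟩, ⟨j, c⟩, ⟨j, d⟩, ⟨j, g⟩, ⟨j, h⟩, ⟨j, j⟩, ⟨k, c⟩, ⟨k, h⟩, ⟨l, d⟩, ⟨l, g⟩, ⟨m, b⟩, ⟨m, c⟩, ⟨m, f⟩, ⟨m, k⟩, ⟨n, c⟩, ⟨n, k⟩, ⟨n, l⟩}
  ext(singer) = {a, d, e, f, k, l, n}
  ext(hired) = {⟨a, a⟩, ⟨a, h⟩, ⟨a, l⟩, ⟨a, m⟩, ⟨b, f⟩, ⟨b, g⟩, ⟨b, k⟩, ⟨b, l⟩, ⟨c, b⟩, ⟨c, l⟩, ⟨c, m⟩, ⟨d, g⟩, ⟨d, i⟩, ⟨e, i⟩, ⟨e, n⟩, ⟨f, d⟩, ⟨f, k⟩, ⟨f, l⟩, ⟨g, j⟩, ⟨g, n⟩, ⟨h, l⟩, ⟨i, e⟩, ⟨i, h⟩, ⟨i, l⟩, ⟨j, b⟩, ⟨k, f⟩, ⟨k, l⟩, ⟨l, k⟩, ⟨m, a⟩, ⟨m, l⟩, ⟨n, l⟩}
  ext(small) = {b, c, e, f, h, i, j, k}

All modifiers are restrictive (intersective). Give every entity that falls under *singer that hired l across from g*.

{}

⟦that hired l⟧ = {x : ⟨x, l⟩ ∈ ⟦hired⟧} = {a, b, c, f, h, i, k, m, n}
⟦across from g⟧ = {x : ⟨x, g⟩ ∈ ⟦across from⟧} = {b, c, d, e, h, i, j, l}
⟦singer⟧ = {a, d, e, f, k, l, n}
… ∩ ⟦that hired l⟧ = {a, d, e, f, k, l, n} ∩ {a, b, c, f, h, i, k, m, n} = {a, f, k, n}
… ∩ ⟦across from g⟧ = {a, f, k, n} ∩ {b, c, d, e, h, i, j, l} = ∅
So ⟦singer that hired l across from g⟧ = {}.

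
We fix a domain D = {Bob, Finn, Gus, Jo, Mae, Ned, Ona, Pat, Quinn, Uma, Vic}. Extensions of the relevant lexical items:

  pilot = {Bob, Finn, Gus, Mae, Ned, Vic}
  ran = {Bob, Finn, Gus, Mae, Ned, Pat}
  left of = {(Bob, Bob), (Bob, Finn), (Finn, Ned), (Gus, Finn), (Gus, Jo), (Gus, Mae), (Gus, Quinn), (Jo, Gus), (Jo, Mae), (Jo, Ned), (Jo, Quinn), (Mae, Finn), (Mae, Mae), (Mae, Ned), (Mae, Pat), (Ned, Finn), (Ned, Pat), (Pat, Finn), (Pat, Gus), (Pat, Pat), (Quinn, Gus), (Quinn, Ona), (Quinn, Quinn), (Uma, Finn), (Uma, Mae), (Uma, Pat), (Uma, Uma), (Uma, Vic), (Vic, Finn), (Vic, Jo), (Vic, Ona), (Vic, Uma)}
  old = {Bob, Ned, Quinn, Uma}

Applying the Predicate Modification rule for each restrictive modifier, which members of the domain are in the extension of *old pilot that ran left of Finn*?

{Bob, Ned}

⟦that ran⟧ = ⟦ran⟧ = {Bob, Finn, Gus, Mae, Ned, Pat}
⟦left of Finn⟧ = {x : ⟨x, Finn⟩ ∈ ⟦left of⟧} = {Bob, Gus, Mae, Ned, Pat, Uma, Vic}
⟦pilot⟧ = {Bob, Finn, Gus, Mae, Ned, Vic}
… ∩ ⟦that ran⟧ = {Bob, Finn, Gus, Mae, Ned, Vic} ∩ {Bob, Finn, Gus, Mae, Ned, Pat} = {Bob, Finn, Gus, Mae, Ned}
… ∩ ⟦left of Finn⟧ = {Bob, Finn, Gus, Mae, Ned} ∩ {Bob, Gus, Mae, Ned, Pat, Uma, Vic} = {Bob, Gus, Mae, Ned}
… ∩ ⟦old⟧ = {Bob, Gus, Mae, Ned} ∩ {Bob, Ned, Quinn, Uma} = {Bob, Ned}
So ⟦old pilot that ran left of Finn⟧ = {Bob, Ned}.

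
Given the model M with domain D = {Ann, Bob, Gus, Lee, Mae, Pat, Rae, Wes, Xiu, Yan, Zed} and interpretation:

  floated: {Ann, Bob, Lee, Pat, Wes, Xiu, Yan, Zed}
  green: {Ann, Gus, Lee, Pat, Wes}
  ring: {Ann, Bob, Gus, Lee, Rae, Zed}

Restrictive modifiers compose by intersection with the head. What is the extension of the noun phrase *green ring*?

⟦ring⟧ = {Ann, Bob, Gus, Lee, Rae, Zed}
… ∩ ⟦green⟧ = {Ann, Bob, Gus, Lee, Rae, Zed} ∩ {Ann, Gus, Lee, Pat, Wes} = {Ann, Gus, Lee}
So ⟦green ring⟧ = {Ann, Gus, Lee}.

{Ann, Gus, Lee}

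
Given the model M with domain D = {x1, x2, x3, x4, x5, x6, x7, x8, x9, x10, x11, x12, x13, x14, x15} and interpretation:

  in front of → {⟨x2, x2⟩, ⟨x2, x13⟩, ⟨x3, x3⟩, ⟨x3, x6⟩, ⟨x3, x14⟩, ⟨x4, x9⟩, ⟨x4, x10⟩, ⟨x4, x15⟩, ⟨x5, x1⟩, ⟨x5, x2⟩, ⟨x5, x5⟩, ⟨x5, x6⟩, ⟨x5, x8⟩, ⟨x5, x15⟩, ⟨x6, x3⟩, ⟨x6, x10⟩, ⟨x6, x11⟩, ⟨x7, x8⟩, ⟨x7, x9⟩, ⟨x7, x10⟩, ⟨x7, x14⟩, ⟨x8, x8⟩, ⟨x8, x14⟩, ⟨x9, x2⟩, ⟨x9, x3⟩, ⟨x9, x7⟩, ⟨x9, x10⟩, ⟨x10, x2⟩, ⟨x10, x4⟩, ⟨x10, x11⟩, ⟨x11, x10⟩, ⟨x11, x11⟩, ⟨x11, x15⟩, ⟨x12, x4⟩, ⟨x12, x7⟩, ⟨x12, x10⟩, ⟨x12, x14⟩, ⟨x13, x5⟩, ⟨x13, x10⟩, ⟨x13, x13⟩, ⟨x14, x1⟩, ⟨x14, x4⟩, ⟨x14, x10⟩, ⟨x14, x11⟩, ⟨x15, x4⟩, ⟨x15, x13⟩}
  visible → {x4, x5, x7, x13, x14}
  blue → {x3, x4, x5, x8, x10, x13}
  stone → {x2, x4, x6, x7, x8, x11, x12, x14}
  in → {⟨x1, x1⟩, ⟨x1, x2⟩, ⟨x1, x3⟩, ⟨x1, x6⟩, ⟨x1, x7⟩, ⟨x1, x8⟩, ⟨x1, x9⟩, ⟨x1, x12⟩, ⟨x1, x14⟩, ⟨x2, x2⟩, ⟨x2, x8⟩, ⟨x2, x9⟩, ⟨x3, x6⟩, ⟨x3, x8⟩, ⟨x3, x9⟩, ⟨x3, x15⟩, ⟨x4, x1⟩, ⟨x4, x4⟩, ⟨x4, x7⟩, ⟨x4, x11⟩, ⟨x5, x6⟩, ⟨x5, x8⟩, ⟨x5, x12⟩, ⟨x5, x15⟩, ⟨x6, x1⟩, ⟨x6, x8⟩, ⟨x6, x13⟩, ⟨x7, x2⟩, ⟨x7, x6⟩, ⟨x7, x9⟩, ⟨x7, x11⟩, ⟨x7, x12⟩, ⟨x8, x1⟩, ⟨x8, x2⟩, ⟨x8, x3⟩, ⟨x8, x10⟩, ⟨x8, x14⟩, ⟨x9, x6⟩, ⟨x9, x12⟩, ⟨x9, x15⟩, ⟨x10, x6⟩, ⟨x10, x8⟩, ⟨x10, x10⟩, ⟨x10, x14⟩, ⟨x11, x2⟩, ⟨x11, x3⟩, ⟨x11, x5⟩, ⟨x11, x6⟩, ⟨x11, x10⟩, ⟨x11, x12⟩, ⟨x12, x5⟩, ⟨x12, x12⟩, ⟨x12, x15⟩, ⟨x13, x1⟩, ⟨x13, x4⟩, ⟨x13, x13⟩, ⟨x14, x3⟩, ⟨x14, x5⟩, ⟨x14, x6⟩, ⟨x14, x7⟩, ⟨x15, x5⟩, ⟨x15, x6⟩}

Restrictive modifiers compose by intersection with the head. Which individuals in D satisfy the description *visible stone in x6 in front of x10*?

⟦in x6⟧ = {x : ⟨x, x6⟩ ∈ ⟦in⟧} = {x1, x3, x5, x7, x9, x10, x11, x14, x15}
⟦in front of x10⟧ = {x : ⟨x, x10⟩ ∈ ⟦in front of⟧} = {x4, x6, x7, x9, x11, x12, x13, x14}
⟦stone⟧ = {x2, x4, x6, x7, x8, x11, x12, x14}
… ∩ ⟦in x6⟧ = {x2, x4, x6, x7, x8, x11, x12, x14} ∩ {x1, x3, x5, x7, x9, x10, x11, x14, x15} = {x7, x11, x14}
… ∩ ⟦in front of x10⟧ = {x7, x11, x14} ∩ {x4, x6, x7, x9, x11, x12, x13, x14} = {x7, x11, x14}
… ∩ ⟦visible⟧ = {x7, x11, x14} ∩ {x4, x5, x7, x13, x14} = {x7, x14}
So ⟦visible stone in x6 in front of x10⟧ = {x7, x14}.

{x7, x14}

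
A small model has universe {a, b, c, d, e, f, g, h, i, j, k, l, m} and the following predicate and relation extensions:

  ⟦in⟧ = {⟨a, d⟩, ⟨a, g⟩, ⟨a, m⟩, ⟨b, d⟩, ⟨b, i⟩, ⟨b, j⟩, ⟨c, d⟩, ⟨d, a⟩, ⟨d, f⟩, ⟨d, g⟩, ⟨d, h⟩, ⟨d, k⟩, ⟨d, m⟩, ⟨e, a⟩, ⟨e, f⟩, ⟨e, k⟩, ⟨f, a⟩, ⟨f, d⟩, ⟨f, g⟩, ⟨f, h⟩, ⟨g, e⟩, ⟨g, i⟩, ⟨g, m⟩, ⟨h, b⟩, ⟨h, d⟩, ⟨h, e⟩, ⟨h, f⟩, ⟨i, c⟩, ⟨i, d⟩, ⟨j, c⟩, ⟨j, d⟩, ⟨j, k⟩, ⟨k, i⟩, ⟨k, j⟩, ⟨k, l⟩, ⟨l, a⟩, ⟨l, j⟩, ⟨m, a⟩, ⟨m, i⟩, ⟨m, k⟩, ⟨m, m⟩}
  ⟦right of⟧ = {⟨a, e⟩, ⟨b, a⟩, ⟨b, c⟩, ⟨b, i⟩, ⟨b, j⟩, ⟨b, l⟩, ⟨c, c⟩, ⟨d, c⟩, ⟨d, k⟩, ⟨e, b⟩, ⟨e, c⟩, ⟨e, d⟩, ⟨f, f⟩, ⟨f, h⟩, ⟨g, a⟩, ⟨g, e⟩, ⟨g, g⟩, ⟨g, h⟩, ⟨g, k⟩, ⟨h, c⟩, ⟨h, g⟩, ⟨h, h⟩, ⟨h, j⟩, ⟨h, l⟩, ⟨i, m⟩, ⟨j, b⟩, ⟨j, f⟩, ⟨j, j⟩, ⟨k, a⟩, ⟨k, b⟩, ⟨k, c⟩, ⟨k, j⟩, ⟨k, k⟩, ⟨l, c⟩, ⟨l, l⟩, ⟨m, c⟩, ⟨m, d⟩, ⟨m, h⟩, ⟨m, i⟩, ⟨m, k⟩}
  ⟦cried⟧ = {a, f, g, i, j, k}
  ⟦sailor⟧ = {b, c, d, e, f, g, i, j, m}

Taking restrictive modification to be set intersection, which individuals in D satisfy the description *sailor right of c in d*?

⟦right of c⟧ = {x : ⟨x, c⟩ ∈ ⟦right of⟧} = {b, c, d, e, h, k, l, m}
⟦in d⟧ = {x : ⟨x, d⟩ ∈ ⟦in⟧} = {a, b, c, f, h, i, j}
⟦sailor⟧ = {b, c, d, e, f, g, i, j, m}
… ∩ ⟦right of c⟧ = {b, c, d, e, f, g, i, j, m} ∩ {b, c, d, e, h, k, l, m} = {b, c, d, e, m}
… ∩ ⟦in d⟧ = {b, c, d, e, m} ∩ {a, b, c, f, h, i, j} = {b, c}
So ⟦sailor right of c in d⟧ = {b, c}.

{b, c}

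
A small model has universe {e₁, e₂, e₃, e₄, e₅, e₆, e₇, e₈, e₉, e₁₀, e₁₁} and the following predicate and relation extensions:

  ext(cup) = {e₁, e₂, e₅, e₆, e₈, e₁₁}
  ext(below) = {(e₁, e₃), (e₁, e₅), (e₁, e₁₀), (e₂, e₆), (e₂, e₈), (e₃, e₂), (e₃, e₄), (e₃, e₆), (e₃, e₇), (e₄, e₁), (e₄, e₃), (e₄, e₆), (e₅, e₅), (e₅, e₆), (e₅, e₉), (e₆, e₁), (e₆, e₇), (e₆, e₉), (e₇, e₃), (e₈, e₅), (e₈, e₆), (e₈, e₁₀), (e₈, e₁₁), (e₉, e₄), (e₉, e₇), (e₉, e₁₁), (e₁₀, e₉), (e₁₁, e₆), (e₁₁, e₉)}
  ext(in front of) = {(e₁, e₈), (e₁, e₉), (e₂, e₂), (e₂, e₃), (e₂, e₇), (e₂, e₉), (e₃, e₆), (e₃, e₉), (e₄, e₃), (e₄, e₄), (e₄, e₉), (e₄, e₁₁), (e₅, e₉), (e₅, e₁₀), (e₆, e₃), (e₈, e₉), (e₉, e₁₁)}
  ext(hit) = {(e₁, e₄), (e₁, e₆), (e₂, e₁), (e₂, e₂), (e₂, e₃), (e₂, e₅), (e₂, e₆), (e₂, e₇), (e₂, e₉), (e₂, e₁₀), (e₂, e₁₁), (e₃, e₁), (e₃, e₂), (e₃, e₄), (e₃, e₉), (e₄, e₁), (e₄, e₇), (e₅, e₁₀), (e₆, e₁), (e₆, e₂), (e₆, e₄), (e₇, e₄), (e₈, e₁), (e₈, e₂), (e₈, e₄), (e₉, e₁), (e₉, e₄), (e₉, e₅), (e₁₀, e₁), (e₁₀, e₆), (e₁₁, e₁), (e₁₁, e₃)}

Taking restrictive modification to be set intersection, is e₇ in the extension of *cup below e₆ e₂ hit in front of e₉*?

⟦below e₆⟧ = {x : ⟨x, e₆⟩ ∈ ⟦below⟧} = {e₂, e₃, e₄, e₅, e₈, e₁₁}
⟦e₂ hit⟧ = {x : ⟨e₂, x⟩ ∈ ⟦hit⟧} = {e₁, e₂, e₃, e₅, e₆, e₇, e₉, e₁₀, e₁₁}
⟦in front of e₉⟧ = {x : ⟨x, e₉⟩ ∈ ⟦in front of⟧} = {e₁, e₂, e₃, e₄, e₅, e₈}
⟦cup⟧ = {e₁, e₂, e₅, e₆, e₈, e₁₁}
… ∩ ⟦below e₆⟧ = {e₁, e₂, e₅, e₆, e₈, e₁₁} ∩ {e₂, e₃, e₄, e₅, e₈, e₁₁} = {e₂, e₅, e₈, e₁₁}
… ∩ ⟦e₂ hit⟧ = {e₂, e₅, e₈, e₁₁} ∩ {e₁, e₂, e₃, e₅, e₆, e₇, e₉, e₁₀, e₁₁} = {e₂, e₅, e₁₁}
… ∩ ⟦in front of e₉⟧ = {e₂, e₅, e₁₁} ∩ {e₁, e₂, e₃, e₄, e₅, e₈} = {e₂, e₅}
⟦cup below e₆ e₂ hit in front of e₉⟧ = {e₂, e₅}; e₇ ∉ this set.

no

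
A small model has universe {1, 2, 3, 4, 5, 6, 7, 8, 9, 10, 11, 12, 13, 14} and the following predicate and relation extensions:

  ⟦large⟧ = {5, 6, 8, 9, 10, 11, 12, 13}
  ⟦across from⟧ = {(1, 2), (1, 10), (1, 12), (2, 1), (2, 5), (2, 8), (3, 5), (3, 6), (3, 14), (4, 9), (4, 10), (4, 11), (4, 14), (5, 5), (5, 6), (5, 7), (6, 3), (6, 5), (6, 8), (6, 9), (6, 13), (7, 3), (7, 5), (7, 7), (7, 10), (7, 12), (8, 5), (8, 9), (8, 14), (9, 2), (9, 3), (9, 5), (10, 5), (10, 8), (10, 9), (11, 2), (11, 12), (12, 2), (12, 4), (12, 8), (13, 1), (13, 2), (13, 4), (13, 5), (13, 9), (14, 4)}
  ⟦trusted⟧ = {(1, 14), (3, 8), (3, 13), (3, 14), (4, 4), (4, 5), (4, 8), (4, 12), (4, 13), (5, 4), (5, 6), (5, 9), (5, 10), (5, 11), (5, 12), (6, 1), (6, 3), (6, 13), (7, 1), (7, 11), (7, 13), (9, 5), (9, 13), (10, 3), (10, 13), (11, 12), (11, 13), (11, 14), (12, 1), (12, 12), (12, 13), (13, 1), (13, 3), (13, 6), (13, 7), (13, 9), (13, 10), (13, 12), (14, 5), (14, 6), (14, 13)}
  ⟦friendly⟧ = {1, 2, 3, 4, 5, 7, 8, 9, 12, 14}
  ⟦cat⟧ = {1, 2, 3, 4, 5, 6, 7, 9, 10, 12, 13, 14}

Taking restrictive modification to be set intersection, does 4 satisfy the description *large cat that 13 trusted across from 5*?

no

⟦that 13 trusted⟧ = {x : ⟨13, x⟩ ∈ ⟦trusted⟧} = {1, 3, 6, 7, 9, 10, 12}
⟦across from 5⟧ = {x : ⟨x, 5⟩ ∈ ⟦across from⟧} = {2, 3, 5, 6, 7, 8, 9, 10, 13}
⟦cat⟧ = {1, 2, 3, 4, 5, 6, 7, 9, 10, 12, 13, 14}
… ∩ ⟦that 13 trusted⟧ = {1, 2, 3, 4, 5, 6, 7, 9, 10, 12, 13, 14} ∩ {1, 3, 6, 7, 9, 10, 12} = {1, 3, 6, 7, 9, 10, 12}
… ∩ ⟦across from 5⟧ = {1, 3, 6, 7, 9, 10, 12} ∩ {2, 3, 5, 6, 7, 8, 9, 10, 13} = {3, 6, 7, 9, 10}
… ∩ ⟦large⟧ = {3, 6, 7, 9, 10} ∩ {5, 6, 8, 9, 10, 11, 12, 13} = {6, 9, 10}
⟦large cat that 13 trusted across from 5⟧ = {6, 9, 10}; 4 ∉ this set.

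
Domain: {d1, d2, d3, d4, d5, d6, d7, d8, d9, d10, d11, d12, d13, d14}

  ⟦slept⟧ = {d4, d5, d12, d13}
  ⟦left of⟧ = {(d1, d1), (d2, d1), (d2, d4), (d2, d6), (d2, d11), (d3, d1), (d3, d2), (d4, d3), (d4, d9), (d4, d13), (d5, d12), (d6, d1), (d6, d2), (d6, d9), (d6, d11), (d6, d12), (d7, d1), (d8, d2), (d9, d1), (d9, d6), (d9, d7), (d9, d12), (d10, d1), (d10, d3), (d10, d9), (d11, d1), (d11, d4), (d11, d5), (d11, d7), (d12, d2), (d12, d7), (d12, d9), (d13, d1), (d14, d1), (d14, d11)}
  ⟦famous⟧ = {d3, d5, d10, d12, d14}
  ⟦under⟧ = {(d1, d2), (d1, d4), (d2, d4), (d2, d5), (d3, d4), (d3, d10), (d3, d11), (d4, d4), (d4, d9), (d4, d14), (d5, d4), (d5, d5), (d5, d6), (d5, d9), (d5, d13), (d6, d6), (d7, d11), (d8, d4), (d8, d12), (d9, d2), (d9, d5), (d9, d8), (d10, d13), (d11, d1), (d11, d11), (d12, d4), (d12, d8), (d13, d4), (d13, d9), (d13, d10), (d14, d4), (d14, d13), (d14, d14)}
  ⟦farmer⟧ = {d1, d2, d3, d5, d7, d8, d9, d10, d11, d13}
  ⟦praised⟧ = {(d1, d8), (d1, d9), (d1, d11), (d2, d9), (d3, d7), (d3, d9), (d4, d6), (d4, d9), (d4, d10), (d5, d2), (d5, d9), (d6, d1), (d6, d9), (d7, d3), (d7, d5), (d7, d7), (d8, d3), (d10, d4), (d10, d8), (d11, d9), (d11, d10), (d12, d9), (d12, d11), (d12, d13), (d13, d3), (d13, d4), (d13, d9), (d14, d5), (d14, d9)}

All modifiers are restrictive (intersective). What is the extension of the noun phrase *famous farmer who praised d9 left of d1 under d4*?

⟦who praised d9⟧ = {x : ⟨x, d9⟩ ∈ ⟦praised⟧} = {d1, d2, d3, d4, d5, d6, d11, d12, d13, d14}
⟦left of d1⟧ = {x : ⟨x, d1⟩ ∈ ⟦left of⟧} = {d1, d2, d3, d6, d7, d9, d10, d11, d13, d14}
⟦under d4⟧ = {x : ⟨x, d4⟩ ∈ ⟦under⟧} = {d1, d2, d3, d4, d5, d8, d12, d13, d14}
⟦farmer⟧ = {d1, d2, d3, d5, d7, d8, d9, d10, d11, d13}
… ∩ ⟦who praised d9⟧ = {d1, d2, d3, d5, d7, d8, d9, d10, d11, d13} ∩ {d1, d2, d3, d4, d5, d6, d11, d12, d13, d14} = {d1, d2, d3, d5, d11, d13}
… ∩ ⟦left of d1⟧ = {d1, d2, d3, d5, d11, d13} ∩ {d1, d2, d3, d6, d7, d9, d10, d11, d13, d14} = {d1, d2, d3, d11, d13}
… ∩ ⟦under d4⟧ = {d1, d2, d3, d11, d13} ∩ {d1, d2, d3, d4, d5, d8, d12, d13, d14} = {d1, d2, d3, d13}
… ∩ ⟦famous⟧ = {d1, d2, d3, d13} ∩ {d3, d5, d10, d12, d14} = {d3}
So ⟦famous farmer who praised d9 left of d1 under d4⟧ = {d3}.

{d3}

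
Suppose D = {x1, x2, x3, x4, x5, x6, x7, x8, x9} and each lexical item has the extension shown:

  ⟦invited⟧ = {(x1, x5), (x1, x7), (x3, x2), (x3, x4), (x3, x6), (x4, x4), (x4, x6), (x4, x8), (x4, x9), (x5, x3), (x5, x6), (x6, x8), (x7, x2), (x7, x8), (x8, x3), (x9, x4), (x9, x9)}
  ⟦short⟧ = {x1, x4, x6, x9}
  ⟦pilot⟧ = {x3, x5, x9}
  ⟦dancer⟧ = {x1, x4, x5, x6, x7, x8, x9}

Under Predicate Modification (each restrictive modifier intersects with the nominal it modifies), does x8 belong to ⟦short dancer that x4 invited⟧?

⟦that x4 invited⟧ = {x : ⟨x4, x⟩ ∈ ⟦invited⟧} = {x4, x6, x8, x9}
⟦dancer⟧ = {x1, x4, x5, x6, x7, x8, x9}
… ∩ ⟦that x4 invited⟧ = {x1, x4, x5, x6, x7, x8, x9} ∩ {x4, x6, x8, x9} = {x4, x6, x8, x9}
… ∩ ⟦short⟧ = {x4, x6, x8, x9} ∩ {x1, x4, x6, x9} = {x4, x6, x9}
⟦short dancer that x4 invited⟧ = {x4, x6, x9}; x8 ∉ this set.

no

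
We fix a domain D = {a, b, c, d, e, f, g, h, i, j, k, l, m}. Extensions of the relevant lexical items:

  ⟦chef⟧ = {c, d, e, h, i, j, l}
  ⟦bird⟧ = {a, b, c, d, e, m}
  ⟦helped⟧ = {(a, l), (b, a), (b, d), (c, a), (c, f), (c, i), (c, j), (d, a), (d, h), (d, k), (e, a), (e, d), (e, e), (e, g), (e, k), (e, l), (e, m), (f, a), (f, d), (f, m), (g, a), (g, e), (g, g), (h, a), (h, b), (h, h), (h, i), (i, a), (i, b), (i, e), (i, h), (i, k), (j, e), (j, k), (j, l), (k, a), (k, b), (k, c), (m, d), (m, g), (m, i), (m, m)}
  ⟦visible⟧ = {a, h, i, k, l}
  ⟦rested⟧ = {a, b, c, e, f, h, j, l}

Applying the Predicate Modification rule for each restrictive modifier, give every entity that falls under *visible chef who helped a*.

{h, i}

⟦who helped a⟧ = {x : ⟨x, a⟩ ∈ ⟦helped⟧} = {b, c, d, e, f, g, h, i, k}
⟦chef⟧ = {c, d, e, h, i, j, l}
… ∩ ⟦who helped a⟧ = {c, d, e, h, i, j, l} ∩ {b, c, d, e, f, g, h, i, k} = {c, d, e, h, i}
… ∩ ⟦visible⟧ = {c, d, e, h, i} ∩ {a, h, i, k, l} = {h, i}
So ⟦visible chef who helped a⟧ = {h, i}.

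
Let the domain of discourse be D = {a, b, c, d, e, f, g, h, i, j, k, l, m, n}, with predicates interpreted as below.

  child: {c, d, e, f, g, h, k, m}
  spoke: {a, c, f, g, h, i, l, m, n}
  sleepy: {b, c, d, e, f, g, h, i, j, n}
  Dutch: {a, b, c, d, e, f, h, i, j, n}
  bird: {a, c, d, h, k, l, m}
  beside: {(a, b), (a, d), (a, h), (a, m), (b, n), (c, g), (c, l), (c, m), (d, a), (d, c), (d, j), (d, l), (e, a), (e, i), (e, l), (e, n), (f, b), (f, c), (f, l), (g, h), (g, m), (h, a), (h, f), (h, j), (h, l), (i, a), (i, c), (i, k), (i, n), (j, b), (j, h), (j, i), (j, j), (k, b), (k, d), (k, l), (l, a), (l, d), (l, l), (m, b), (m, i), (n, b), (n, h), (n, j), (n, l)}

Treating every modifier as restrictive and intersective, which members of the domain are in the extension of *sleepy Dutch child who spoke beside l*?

⟦who spoke⟧ = ⟦spoke⟧ = {a, c, f, g, h, i, l, m, n}
⟦beside l⟧ = {x : ⟨x, l⟩ ∈ ⟦beside⟧} = {c, d, e, f, h, k, l, n}
⟦child⟧ = {c, d, e, f, g, h, k, m}
… ∩ ⟦who spoke⟧ = {c, d, e, f, g, h, k, m} ∩ {a, c, f, g, h, i, l, m, n} = {c, f, g, h, m}
… ∩ ⟦beside l⟧ = {c, f, g, h, m} ∩ {c, d, e, f, h, k, l, n} = {c, f, h}
… ∩ ⟦sleepy⟧ = {c, f, h} ∩ {b, c, d, e, f, g, h, i, j, n} = {c, f, h}
… ∩ ⟦Dutch⟧ = {c, f, h} ∩ {a, b, c, d, e, f, h, i, j, n} = {c, f, h}
So ⟦sleepy Dutch child who spoke beside l⟧ = {c, f, h}.

{c, f, h}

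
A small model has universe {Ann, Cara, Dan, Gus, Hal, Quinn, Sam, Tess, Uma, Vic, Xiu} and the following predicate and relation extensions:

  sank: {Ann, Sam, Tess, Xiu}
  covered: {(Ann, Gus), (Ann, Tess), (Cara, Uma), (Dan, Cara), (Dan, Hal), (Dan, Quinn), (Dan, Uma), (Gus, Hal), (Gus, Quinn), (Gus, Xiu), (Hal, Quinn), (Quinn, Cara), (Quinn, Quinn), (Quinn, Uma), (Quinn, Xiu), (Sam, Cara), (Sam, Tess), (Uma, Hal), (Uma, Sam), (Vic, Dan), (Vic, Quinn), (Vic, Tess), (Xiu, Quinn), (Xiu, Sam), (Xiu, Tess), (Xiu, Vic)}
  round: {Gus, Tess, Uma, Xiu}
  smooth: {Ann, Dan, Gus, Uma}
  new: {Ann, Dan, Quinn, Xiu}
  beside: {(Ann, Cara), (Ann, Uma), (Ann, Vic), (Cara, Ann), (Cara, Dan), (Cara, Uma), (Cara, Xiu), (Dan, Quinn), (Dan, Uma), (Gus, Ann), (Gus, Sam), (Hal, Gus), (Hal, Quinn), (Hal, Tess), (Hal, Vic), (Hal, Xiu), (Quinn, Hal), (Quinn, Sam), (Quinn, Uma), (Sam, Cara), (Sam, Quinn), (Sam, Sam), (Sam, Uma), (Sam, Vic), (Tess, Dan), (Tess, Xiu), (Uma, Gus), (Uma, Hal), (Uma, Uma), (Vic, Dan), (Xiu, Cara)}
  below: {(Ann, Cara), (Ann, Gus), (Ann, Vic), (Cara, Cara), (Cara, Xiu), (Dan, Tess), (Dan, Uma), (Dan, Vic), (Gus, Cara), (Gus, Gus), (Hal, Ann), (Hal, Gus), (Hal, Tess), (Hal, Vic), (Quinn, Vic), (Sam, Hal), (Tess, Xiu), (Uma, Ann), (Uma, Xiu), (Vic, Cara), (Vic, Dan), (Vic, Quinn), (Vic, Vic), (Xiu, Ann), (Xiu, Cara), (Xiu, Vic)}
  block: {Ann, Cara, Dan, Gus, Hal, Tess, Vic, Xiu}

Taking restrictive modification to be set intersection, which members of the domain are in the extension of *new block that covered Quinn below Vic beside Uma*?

{Dan}

⟦that covered Quinn⟧ = {x : ⟨x, Quinn⟩ ∈ ⟦covered⟧} = {Dan, Gus, Hal, Quinn, Vic, Xiu}
⟦below Vic⟧ = {x : ⟨x, Vic⟩ ∈ ⟦below⟧} = {Ann, Dan, Hal, Quinn, Vic, Xiu}
⟦beside Uma⟧ = {x : ⟨x, Uma⟩ ∈ ⟦beside⟧} = {Ann, Cara, Dan, Quinn, Sam, Uma}
⟦block⟧ = {Ann, Cara, Dan, Gus, Hal, Tess, Vic, Xiu}
… ∩ ⟦that covered Quinn⟧ = {Ann, Cara, Dan, Gus, Hal, Tess, Vic, Xiu} ∩ {Dan, Gus, Hal, Quinn, Vic, Xiu} = {Dan, Gus, Hal, Vic, Xiu}
… ∩ ⟦below Vic⟧ = {Dan, Gus, Hal, Vic, Xiu} ∩ {Ann, Dan, Hal, Quinn, Vic, Xiu} = {Dan, Hal, Vic, Xiu}
… ∩ ⟦beside Uma⟧ = {Dan, Hal, Vic, Xiu} ∩ {Ann, Cara, Dan, Quinn, Sam, Uma} = {Dan}
… ∩ ⟦new⟧ = {Dan} ∩ {Ann, Dan, Quinn, Xiu} = {Dan}
So ⟦new block that covered Quinn below Vic beside Uma⟧ = {Dan}.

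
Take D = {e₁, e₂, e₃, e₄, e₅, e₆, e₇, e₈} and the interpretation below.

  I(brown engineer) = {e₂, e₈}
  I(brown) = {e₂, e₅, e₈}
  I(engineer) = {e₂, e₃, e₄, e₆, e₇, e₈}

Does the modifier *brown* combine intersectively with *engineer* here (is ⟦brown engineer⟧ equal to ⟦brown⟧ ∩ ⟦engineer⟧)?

⟦brown⟧ ∩ ⟦engineer⟧ = {e₂, e₅, e₈} ∩ {e₂, e₃, e₄, e₆, e₇, e₈} = {e₂, e₈}
Observed ⟦brown engineer⟧ = {e₂, e₈}.
These coincide, so the modifier is intersective here.

yes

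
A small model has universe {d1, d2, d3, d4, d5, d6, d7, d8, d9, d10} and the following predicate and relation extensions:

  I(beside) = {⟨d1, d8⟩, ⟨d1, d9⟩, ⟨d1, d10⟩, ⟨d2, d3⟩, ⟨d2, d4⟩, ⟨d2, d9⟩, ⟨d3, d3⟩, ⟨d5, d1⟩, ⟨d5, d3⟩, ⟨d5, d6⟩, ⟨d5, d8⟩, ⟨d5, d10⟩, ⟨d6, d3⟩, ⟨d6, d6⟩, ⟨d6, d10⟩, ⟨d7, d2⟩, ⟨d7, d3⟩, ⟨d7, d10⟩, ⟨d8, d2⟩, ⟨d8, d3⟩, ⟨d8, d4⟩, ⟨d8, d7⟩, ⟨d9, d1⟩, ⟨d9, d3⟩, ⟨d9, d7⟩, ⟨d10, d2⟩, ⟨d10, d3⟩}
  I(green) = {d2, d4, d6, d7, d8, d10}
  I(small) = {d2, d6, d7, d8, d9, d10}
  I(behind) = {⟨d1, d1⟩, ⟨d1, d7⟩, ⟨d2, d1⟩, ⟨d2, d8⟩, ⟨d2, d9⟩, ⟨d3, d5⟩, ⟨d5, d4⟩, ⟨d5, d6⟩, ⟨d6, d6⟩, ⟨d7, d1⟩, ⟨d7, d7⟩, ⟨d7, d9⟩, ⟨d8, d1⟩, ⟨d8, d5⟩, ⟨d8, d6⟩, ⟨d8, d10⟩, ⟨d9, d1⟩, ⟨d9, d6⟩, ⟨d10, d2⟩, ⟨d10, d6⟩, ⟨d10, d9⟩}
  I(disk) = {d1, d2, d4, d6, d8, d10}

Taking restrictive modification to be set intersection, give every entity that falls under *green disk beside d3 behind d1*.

{d2, d8}

⟦beside d3⟧ = {x : ⟨x, d3⟩ ∈ ⟦beside⟧} = {d2, d3, d5, d6, d7, d8, d9, d10}
⟦behind d1⟧ = {x : ⟨x, d1⟩ ∈ ⟦behind⟧} = {d1, d2, d7, d8, d9}
⟦disk⟧ = {d1, d2, d4, d6, d8, d10}
… ∩ ⟦beside d3⟧ = {d1, d2, d4, d6, d8, d10} ∩ {d2, d3, d5, d6, d7, d8, d9, d10} = {d2, d6, d8, d10}
… ∩ ⟦behind d1⟧ = {d2, d6, d8, d10} ∩ {d1, d2, d7, d8, d9} = {d2, d8}
… ∩ ⟦green⟧ = {d2, d8} ∩ {d2, d4, d6, d7, d8, d10} = {d2, d8}
So ⟦green disk beside d3 behind d1⟧ = {d2, d8}.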